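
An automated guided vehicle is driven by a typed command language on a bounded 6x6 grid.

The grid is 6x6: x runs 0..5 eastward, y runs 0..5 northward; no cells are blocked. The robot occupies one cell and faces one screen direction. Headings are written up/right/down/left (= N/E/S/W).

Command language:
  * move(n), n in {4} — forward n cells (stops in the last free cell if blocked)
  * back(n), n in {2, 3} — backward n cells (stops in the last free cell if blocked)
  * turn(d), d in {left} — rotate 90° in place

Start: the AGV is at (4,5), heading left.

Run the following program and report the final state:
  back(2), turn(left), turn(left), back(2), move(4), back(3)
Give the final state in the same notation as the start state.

at (2,5), heading right

initial: at (4,5), heading left
step 1 (back(2)): at (5,5), heading left
step 2 (turn(left)): at (5,5), heading down
step 3 (turn(left)): at (5,5), heading right
step 4 (back(2)): at (3,5), heading right
step 5 (move(4)): at (5,5), heading right
step 6 (back(3)): at (2,5), heading right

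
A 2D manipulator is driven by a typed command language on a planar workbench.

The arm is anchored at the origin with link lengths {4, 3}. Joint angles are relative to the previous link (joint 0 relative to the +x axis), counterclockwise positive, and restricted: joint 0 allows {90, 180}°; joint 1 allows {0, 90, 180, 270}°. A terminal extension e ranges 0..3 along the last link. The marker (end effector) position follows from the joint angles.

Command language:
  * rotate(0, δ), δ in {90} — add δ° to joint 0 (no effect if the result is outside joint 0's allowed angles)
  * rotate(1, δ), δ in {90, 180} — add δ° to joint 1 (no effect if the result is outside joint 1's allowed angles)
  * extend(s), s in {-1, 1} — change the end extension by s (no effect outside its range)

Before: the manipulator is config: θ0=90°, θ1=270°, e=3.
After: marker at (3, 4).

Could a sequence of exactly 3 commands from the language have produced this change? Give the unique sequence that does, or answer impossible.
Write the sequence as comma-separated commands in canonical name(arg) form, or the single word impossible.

start: config: θ0=90°, θ1=270°, e=3
t=1 extend(-1) ⇒ config: θ0=90°, θ1=270°, e=2
t=2 extend(-1) ⇒ config: θ0=90°, θ1=270°, e=1
t=3 extend(-1) ⇒ config: θ0=90°, θ1=270°, e=0
all 125 alternatives checked — unique.

extend(-1), extend(-1), extend(-1)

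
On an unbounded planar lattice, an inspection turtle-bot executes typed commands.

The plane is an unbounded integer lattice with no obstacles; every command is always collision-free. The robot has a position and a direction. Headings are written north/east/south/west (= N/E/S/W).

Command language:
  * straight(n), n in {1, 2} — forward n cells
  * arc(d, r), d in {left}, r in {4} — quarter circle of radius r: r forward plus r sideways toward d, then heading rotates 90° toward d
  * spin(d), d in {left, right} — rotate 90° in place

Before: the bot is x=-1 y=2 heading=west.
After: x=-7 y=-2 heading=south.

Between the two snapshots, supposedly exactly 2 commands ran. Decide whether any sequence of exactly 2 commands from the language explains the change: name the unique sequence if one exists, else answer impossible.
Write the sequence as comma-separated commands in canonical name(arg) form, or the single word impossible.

key: position moved to (-7,-2) AND the heading swung to S — translation plus rotation needed
initial: x=-1 y=2 heading=west
1. straight(2) → x=-3 y=2 heading=west
2. arc(left, 4) → x=-7 y=-2 heading=south
no other 2-command option fits: unique.

straight(2), arc(left, 4)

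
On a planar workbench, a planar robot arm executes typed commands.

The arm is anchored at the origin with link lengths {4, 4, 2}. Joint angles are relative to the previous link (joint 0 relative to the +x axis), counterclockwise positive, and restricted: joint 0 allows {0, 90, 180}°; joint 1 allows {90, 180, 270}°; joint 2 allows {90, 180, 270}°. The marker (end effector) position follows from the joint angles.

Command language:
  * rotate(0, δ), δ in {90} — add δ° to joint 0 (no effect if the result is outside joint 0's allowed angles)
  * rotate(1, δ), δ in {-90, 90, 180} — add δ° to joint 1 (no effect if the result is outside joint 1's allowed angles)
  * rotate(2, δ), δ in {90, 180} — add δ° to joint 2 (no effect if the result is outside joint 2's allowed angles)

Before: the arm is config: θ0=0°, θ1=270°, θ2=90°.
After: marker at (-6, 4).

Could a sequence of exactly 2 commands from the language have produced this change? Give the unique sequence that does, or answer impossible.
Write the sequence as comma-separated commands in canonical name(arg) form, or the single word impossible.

initial: config: θ0=0°, θ1=270°, θ2=90°
t=1 rotate(0, 90) ⇒ config: θ0=90°, θ1=270°, θ2=90°
t=2 rotate(0, 90) ⇒ config: θ0=180°, θ1=270°, θ2=90°
all 36 alternatives checked — unique.

rotate(0, 90), rotate(0, 90)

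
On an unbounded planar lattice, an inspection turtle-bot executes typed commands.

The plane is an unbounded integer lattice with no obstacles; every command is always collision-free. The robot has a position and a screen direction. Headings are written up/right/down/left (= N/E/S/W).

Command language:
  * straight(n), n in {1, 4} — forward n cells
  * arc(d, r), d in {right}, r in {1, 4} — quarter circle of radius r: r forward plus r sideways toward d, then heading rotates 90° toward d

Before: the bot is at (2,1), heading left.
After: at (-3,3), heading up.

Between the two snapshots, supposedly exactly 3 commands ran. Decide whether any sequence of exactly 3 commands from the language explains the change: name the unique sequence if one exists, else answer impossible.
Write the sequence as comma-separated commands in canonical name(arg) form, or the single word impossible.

key: position moved to (-3,3) AND the heading swung to N — translation plus rotation needed
begin: at (2,1), heading left
[1] after straight(4): at (-2,1), heading left
[2] after arc(right, 1): at (-3,2), heading up
[3] after straight(1): at (-3,3), heading up
no rival 3-sequence matches.

straight(4), arc(right, 1), straight(1)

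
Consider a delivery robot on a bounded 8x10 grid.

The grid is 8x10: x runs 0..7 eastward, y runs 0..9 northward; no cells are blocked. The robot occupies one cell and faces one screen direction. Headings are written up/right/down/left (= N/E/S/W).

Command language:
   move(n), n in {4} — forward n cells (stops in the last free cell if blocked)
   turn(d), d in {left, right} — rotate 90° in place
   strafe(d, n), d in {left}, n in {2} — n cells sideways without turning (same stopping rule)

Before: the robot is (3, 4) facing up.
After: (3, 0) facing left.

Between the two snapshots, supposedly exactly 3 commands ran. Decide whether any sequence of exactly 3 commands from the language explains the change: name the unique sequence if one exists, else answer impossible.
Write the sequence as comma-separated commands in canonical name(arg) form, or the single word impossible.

turn(left), strafe(left, 2), strafe(left, 2)

key: order matters: swapping turn(left) and strafe(left, 2) lands elsewhere
from: (3, 4) facing up
t=1 turn(left) ⇒ (3, 4) facing left
t=2 strafe(left, 2) ⇒ (3, 2) facing left
t=3 strafe(left, 2) ⇒ (3, 0) facing left
all 64 alternatives checked — unique.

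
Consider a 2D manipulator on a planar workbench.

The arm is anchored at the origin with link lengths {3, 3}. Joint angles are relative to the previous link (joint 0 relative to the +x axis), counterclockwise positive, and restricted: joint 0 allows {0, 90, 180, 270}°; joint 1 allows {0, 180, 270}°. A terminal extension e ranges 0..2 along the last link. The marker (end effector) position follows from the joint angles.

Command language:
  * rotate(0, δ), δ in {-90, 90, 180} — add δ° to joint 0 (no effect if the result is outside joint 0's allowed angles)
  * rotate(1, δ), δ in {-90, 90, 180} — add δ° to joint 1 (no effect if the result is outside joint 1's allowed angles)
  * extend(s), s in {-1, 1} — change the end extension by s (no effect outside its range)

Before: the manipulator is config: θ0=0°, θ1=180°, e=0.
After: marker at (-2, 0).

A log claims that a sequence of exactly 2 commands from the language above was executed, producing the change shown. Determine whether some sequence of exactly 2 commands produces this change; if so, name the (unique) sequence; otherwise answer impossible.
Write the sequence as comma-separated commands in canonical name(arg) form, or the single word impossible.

begin: config: θ0=0°, θ1=180°, e=0
step 1 (extend(1)): config: θ0=0°, θ1=180°, e=1
step 2 (extend(1)): config: θ0=0°, θ1=180°, e=2
no other 2-command option fits: unique.

extend(1), extend(1)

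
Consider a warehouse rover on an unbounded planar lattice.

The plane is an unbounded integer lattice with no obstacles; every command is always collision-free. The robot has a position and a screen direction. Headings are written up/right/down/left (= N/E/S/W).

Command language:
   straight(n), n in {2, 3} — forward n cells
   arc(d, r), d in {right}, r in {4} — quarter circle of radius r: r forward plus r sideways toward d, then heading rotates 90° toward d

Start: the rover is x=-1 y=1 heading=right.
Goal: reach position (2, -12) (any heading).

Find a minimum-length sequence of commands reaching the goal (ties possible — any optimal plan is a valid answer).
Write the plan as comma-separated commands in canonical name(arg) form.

t0: x=-1 y=1 heading=right
step 1 (straight(3)): x=2 y=1 heading=right
step 2 (arc(right, 4)): x=6 y=-3 heading=down
step 3 (straight(2)): x=6 y=-5 heading=down
step 4 (straight(3)): x=6 y=-8 heading=down
step 5 (arc(right, 4)): x=2 y=-12 heading=left
shorter routes all fall short; 5 is best.

straight(3), arc(right, 4), straight(2), straight(3), arc(right, 4)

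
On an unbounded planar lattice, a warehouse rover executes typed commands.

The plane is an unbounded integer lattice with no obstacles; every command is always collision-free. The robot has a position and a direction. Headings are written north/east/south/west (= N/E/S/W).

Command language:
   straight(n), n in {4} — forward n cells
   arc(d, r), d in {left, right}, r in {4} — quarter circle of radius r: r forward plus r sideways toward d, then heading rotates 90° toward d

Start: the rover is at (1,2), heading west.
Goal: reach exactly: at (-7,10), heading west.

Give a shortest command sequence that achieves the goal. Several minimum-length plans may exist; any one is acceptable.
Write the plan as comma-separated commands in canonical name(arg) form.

arc(right, 4), arc(left, 4)

from: at (1,2), heading west
step 1 (arc(right, 4)): at (-3,6), heading north
step 2 (arc(left, 4)): at (-7,10), heading west
shorter routes all fall short; 2 is best.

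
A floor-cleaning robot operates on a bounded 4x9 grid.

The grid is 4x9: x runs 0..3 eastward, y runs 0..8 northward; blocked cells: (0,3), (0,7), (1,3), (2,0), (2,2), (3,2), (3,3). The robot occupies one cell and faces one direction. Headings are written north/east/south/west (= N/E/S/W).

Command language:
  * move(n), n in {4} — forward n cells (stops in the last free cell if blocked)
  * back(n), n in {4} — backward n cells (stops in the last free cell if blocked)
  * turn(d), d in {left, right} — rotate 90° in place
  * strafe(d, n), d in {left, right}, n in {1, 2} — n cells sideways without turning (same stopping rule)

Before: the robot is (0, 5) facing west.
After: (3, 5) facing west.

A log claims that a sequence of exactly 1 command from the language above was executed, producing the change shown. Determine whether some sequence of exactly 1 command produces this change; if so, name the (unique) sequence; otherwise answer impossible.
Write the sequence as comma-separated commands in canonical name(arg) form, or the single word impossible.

key: heading stays W — the single command does not turn
t0: (0, 5) facing west
1. back(4) → (3, 5) facing west
uniquely the one of 8 1-step routes that fits.

back(4)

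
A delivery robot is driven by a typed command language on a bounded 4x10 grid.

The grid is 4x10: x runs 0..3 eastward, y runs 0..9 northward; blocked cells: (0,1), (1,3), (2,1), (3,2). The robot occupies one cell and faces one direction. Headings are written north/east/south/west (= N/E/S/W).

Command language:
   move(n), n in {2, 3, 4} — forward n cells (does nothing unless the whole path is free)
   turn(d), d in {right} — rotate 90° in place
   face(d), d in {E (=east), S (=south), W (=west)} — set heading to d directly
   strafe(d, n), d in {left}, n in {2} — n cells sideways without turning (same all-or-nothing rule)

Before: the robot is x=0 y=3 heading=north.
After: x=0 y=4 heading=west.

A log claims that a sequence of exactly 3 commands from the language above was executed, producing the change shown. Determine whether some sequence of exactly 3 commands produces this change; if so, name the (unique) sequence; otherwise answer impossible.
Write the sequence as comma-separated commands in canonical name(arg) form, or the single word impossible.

key: position moved to (0,4) AND the heading swung to W — translation plus rotation needed
start: x=0 y=3 heading=north
[1] after move(3): x=0 y=6 heading=north
[2] after face(W): x=0 y=6 heading=west
[3] after strafe(left, 2): x=0 y=4 heading=west
no other 3-command option fits: unique.

move(3), face(W), strafe(left, 2)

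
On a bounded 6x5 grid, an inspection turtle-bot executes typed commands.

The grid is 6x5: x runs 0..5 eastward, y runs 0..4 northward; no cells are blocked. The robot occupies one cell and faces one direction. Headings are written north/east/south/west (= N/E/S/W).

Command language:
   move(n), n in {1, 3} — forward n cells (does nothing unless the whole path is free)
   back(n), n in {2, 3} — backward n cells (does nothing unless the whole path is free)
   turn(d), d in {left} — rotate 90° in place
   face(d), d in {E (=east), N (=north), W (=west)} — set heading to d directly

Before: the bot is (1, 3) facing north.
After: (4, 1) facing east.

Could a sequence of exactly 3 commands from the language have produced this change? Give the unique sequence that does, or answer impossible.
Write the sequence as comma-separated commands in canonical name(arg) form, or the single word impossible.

back(2), face(E), move(3)

key: position moved to (4,1) AND the heading swung to E — translation plus rotation needed
begin: (1, 3) facing north
[1] after back(2): (1, 1) facing north
[2] after face(E): (1, 1) facing east
[3] after move(3): (4, 1) facing east
all 512 alternatives checked — unique.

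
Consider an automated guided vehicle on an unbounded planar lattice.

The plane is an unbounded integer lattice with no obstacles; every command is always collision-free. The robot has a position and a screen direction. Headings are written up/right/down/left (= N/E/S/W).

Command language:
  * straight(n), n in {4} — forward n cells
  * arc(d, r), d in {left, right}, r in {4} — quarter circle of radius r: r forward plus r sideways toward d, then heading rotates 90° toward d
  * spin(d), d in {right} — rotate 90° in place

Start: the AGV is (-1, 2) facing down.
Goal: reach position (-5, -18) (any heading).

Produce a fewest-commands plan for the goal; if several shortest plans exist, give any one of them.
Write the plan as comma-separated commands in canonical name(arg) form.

straight(4), straight(4), straight(4), straight(4), arc(right, 4)

t0: (-1, 2) facing down
[1] after straight(4): (-1, -2) facing down
[2] after straight(4): (-1, -6) facing down
[3] after straight(4): (-1, -10) facing down
[4] after straight(4): (-1, -14) facing down
[5] after arc(right, 4): (-5, -18) facing left
nothing shorter than 5 reaches the goal.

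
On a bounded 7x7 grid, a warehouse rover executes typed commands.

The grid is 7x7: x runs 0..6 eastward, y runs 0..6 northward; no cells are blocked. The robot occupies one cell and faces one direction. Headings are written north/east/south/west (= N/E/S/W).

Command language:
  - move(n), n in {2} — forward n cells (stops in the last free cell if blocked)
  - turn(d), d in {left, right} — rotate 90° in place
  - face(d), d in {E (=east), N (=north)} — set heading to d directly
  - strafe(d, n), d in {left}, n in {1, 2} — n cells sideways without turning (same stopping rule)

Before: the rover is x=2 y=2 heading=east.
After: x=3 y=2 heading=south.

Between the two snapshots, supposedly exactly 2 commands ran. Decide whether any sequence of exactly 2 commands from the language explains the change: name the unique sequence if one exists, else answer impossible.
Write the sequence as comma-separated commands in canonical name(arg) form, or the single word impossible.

turn(right), strafe(left, 1)

key: order matters: swapping turn(right) and strafe(left, 1) lands elsewhere
from: x=2 y=2 heading=east
1. turn(right) → x=2 y=2 heading=south
2. strafe(left, 1) → x=3 y=2 heading=south
all 49 alternatives checked — unique.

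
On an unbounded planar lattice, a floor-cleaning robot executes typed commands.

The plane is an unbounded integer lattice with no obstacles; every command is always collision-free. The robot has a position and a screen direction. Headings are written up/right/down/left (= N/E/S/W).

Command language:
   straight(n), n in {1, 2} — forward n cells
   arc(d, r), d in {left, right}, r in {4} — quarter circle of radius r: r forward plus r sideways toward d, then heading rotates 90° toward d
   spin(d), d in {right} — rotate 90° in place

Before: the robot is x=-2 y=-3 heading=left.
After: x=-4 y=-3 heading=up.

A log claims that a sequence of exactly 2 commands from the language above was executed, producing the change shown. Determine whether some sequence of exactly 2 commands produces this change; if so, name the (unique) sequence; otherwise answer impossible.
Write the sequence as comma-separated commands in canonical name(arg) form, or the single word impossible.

key: order matters: swapping straight(2) and spin(right) lands elsewhere
initial: x=-2 y=-3 heading=left
1. straight(2) → x=-4 y=-3 heading=left
2. spin(right) → x=-4 y=-3 heading=up
no other 2-command option fits: unique.

straight(2), spin(right)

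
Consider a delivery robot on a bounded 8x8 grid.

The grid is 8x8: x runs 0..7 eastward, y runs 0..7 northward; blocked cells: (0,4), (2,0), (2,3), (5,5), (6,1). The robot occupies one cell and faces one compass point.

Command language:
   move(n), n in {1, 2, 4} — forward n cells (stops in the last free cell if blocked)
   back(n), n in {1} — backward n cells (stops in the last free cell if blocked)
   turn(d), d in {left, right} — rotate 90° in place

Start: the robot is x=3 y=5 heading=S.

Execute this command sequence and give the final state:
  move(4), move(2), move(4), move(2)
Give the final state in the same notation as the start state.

start: x=3 y=5 heading=S
t=1 move(4) ⇒ x=3 y=1 heading=S
t=2 move(2) ⇒ x=3 y=0 heading=S
t=3 move(4) ⇒ x=3 y=0 heading=S
t=4 move(2) ⇒ x=3 y=0 heading=S

x=3 y=0 heading=S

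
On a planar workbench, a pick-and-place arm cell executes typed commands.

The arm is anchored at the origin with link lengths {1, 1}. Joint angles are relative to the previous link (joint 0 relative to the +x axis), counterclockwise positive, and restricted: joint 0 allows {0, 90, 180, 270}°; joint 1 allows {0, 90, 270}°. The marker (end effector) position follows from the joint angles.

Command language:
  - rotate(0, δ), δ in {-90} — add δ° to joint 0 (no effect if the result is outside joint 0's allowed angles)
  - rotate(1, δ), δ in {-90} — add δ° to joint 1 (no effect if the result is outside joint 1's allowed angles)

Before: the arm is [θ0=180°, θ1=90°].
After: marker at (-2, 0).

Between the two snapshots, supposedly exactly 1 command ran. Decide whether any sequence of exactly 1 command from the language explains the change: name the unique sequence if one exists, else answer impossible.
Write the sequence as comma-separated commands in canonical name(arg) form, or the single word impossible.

rotate(1, -90)

from: [θ0=180°, θ1=90°]
1. rotate(1, -90) → [θ0=180°, θ1=0°]
no other 1-command option fits: unique.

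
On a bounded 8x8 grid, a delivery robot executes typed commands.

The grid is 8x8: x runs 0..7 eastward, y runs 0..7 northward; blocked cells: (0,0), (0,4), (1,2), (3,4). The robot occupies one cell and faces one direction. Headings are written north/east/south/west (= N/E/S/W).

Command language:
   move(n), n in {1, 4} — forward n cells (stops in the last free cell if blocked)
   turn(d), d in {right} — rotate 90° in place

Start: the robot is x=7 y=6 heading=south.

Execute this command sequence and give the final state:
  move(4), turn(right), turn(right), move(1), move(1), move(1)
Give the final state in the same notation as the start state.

x=7 y=5 heading=north

begin: x=7 y=6 heading=south
step 1 (move(4)): x=7 y=2 heading=south
step 2 (turn(right)): x=7 y=2 heading=west
step 3 (turn(right)): x=7 y=2 heading=north
step 4 (move(1)): x=7 y=3 heading=north
step 5 (move(1)): x=7 y=4 heading=north
step 6 (move(1)): x=7 y=5 heading=north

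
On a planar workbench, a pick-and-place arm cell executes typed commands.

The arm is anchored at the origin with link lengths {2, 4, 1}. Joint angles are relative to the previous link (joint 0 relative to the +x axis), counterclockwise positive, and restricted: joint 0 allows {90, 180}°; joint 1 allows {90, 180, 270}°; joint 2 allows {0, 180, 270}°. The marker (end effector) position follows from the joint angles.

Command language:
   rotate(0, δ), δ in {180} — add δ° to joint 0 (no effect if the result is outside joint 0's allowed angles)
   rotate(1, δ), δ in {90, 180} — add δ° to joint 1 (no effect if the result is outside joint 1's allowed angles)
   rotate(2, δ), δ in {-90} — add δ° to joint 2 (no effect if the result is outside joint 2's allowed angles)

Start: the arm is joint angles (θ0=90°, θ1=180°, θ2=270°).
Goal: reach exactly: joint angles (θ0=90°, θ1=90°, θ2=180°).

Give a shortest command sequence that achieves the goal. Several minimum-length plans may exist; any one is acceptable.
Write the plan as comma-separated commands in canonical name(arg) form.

from: joint angles (θ0=90°, θ1=180°, θ2=270°)
t=1 rotate(2, -90) ⇒ joint angles (θ0=90°, θ1=180°, θ2=180°)
t=2 rotate(1, 90) ⇒ joint angles (θ0=90°, θ1=270°, θ2=180°)
t=3 rotate(1, 180) ⇒ joint angles (θ0=90°, θ1=90°, θ2=180°)
minimal: 3 command(s), checked below 3.

rotate(2, -90), rotate(1, 90), rotate(1, 180)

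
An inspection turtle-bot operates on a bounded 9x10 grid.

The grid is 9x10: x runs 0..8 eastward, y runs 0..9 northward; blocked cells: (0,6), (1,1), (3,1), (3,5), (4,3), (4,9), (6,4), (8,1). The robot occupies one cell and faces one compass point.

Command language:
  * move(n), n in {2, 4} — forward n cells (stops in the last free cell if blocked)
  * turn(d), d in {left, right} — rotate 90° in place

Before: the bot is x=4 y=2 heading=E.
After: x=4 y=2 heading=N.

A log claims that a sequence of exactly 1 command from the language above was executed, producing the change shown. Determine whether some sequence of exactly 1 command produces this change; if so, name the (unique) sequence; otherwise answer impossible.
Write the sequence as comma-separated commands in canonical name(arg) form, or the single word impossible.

turn(left)

key: (4,2) unchanged — the single command moves nothing
begin: x=4 y=2 heading=E
step 1 (turn(left)): x=4 y=2 heading=N
no other 1-command option fits: unique.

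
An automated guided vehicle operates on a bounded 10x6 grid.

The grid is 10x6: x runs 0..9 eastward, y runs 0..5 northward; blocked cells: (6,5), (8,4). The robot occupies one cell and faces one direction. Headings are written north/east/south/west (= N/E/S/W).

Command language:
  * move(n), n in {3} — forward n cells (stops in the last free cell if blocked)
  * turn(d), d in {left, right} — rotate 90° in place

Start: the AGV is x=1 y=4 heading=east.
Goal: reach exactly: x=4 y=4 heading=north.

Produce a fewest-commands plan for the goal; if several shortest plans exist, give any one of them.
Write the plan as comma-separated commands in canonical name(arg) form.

move(3), turn(left)

t0: x=1 y=4 heading=east
[1] after move(3): x=4 y=4 heading=east
[2] after turn(left): x=4 y=4 heading=north
no 1-step plan works, so 2 is optimal.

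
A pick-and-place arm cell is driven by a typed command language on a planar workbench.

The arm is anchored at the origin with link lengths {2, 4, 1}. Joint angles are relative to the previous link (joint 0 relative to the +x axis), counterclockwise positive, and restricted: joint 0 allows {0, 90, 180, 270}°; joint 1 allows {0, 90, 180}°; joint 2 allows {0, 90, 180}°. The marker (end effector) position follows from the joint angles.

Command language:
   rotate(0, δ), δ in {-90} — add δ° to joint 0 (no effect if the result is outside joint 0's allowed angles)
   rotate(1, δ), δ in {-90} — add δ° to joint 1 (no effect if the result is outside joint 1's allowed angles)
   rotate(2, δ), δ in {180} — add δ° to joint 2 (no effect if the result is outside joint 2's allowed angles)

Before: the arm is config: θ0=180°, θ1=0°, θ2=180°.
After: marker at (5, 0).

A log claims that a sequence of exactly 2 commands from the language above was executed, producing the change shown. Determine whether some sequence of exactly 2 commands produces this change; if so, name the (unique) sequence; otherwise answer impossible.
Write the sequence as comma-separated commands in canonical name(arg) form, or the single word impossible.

rotate(0, -90), rotate(0, -90)

initial: config: θ0=180°, θ1=0°, θ2=180°
1. rotate(0, -90) → config: θ0=90°, θ1=0°, θ2=180°
2. rotate(0, -90) → config: θ0=0°, θ1=0°, θ2=180°
no rival 2-sequence matches.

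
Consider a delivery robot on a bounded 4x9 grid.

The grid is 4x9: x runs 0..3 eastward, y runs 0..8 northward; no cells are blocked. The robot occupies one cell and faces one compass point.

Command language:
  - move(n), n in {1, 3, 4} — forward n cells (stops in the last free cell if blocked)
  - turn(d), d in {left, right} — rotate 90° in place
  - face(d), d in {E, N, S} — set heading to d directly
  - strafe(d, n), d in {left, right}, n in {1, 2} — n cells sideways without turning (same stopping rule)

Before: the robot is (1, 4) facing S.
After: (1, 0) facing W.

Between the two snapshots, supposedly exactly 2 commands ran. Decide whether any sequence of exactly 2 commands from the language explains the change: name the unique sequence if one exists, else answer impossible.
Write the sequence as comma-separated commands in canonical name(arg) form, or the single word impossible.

key: position moved to (1,0) AND the heading swung to W — translation plus rotation needed
start: (1, 4) facing S
1. move(4) → (1, 0) facing S
2. turn(right) → (1, 0) facing W
no rival 2-sequence matches.

move(4), turn(right)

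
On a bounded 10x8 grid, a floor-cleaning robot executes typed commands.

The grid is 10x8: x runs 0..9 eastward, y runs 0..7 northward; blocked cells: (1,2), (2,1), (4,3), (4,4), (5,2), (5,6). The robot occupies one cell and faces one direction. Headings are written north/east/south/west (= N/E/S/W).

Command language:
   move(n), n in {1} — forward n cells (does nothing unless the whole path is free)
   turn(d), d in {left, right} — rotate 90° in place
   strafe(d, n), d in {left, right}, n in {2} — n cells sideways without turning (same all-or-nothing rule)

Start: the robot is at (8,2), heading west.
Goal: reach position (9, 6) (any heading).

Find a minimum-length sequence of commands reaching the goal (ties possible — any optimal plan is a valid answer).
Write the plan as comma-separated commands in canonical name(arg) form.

strafe(right, 2), strafe(right, 2), turn(right), turn(right), move(1)

from: at (8,2), heading west
t=1 strafe(right, 2) ⇒ at (8,4), heading west
t=2 strafe(right, 2) ⇒ at (8,6), heading west
t=3 turn(right) ⇒ at (8,6), heading north
t=4 turn(right) ⇒ at (8,6), heading east
t=5 move(1) ⇒ at (9,6), heading east
nothing shorter than 5 reaches the goal.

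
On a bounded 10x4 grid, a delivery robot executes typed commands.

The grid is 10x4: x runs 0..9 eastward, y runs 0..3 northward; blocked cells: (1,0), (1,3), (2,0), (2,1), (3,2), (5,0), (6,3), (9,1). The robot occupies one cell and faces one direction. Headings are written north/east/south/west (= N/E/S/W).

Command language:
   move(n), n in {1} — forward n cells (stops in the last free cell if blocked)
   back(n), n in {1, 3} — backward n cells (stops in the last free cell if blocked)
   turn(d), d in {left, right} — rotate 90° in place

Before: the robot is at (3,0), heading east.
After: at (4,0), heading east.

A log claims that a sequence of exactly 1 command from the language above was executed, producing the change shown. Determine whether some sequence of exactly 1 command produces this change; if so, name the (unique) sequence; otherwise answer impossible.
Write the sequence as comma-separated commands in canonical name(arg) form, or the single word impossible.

move(1)

key: heading stays E — the single command does not turn
initial: at (3,0), heading east
1. move(1) → at (4,0), heading east
no rival 1-sequence matches.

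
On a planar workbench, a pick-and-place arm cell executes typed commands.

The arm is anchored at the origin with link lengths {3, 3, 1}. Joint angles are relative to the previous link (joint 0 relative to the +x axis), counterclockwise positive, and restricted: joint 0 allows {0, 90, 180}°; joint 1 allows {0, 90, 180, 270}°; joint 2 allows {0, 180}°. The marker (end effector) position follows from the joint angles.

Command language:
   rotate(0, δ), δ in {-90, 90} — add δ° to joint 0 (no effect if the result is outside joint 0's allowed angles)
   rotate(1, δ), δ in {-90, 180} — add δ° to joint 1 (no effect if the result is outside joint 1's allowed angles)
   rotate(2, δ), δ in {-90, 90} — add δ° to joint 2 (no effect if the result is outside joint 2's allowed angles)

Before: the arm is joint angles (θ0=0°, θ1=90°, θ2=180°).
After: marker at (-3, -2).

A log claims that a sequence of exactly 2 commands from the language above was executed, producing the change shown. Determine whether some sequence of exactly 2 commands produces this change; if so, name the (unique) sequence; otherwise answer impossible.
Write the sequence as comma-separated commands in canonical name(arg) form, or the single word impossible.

t0: joint angles (θ0=0°, θ1=90°, θ2=180°)
t=1 rotate(0, 90) ⇒ joint angles (θ0=90°, θ1=90°, θ2=180°)
t=2 rotate(0, 90) ⇒ joint angles (θ0=180°, θ1=90°, θ2=180°)
no other 2-command option fits: unique.

rotate(0, 90), rotate(0, 90)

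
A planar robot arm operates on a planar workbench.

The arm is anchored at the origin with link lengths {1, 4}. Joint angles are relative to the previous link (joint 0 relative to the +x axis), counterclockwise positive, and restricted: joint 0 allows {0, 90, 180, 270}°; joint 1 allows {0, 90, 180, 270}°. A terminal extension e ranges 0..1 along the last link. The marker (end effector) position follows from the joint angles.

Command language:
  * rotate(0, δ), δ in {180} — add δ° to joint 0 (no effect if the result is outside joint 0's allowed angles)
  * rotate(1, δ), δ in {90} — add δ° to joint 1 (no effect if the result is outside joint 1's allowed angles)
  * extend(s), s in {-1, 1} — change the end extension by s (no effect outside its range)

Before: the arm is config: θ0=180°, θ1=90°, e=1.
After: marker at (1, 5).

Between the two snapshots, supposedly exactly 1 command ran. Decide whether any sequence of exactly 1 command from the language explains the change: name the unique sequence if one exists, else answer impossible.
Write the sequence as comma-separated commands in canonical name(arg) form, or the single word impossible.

start: config: θ0=180°, θ1=90°, e=1
t=1 rotate(0, 180) ⇒ config: θ0=0°, θ1=90°, e=1
no other 1-command option fits: unique.

rotate(0, 180)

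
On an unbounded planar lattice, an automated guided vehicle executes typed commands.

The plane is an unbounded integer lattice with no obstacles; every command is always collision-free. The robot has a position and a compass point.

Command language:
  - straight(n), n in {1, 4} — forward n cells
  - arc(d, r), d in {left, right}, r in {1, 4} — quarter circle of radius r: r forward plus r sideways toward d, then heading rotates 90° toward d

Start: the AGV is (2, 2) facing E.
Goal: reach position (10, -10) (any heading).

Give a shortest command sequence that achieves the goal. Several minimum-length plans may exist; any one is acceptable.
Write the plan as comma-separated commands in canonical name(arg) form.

begin: (2, 2) facing E
step 1 (arc(right, 4)): (6, -2) facing S
step 2 (straight(4)): (6, -6) facing S
step 3 (arc(left, 4)): (10, -10) facing E
no 2-step plan works, so 3 is optimal.

arc(right, 4), straight(4), arc(left, 4)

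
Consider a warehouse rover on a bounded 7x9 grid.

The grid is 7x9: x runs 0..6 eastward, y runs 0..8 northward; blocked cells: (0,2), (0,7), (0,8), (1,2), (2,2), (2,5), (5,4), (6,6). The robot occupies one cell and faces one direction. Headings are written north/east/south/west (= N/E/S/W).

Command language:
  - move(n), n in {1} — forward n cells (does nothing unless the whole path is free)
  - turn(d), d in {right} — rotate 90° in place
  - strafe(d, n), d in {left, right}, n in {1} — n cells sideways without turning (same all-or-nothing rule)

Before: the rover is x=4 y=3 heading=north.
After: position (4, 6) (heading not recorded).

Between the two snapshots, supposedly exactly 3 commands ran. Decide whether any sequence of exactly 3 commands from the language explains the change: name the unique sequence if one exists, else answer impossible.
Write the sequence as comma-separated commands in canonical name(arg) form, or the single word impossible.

begin: x=4 y=3 heading=north
1. move(1) → x=4 y=4 heading=north
2. move(1) → x=4 y=5 heading=north
3. move(1) → x=4 y=6 heading=north
all 64 alternatives checked — unique.

move(1), move(1), move(1)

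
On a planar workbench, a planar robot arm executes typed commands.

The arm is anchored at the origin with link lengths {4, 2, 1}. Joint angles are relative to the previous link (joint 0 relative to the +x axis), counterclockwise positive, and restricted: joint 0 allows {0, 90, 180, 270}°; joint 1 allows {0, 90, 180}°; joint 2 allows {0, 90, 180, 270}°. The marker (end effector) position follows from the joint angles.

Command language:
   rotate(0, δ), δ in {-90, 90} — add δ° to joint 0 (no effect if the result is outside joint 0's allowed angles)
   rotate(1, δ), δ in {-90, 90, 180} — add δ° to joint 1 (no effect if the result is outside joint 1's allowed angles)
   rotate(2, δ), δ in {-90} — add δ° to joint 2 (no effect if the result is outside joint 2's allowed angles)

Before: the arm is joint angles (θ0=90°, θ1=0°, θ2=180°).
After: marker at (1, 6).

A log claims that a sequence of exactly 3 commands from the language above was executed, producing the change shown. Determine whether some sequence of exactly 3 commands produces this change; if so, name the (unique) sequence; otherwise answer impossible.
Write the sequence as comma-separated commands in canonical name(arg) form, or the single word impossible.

rotate(2, -90), rotate(2, -90), rotate(2, -90)

from: joint angles (θ0=90°, θ1=0°, θ2=180°)
step 1 (rotate(2, -90)): joint angles (θ0=90°, θ1=0°, θ2=90°)
step 2 (rotate(2, -90)): joint angles (θ0=90°, θ1=0°, θ2=0°)
step 3 (rotate(2, -90)): joint angles (θ0=90°, θ1=0°, θ2=270°)
no other 3-command option fits: unique.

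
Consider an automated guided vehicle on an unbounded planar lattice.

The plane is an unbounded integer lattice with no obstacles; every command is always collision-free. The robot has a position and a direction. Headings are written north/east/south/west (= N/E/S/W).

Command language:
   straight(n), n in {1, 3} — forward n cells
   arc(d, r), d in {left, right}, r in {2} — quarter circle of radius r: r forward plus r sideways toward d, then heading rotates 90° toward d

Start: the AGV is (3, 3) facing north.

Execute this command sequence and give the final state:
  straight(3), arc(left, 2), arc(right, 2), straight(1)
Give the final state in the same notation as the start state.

(-1, 11) facing north

t0: (3, 3) facing north
[1] after straight(3): (3, 6) facing north
[2] after arc(left, 2): (1, 8) facing west
[3] after arc(right, 2): (-1, 10) facing north
[4] after straight(1): (-1, 11) facing north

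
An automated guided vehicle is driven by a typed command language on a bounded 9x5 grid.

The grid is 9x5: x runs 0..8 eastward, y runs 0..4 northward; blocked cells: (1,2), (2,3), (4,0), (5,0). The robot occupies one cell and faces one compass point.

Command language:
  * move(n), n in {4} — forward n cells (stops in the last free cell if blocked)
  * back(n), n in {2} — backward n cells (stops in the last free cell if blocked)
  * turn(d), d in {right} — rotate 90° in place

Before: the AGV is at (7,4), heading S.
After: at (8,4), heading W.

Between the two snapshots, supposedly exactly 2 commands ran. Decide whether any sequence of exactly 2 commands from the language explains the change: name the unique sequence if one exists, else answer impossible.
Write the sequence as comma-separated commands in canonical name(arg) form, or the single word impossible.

turn(right), back(2)

key: running back(2) before turn(right) would end elsewhere — order is forced
initial: at (7,4), heading S
step 1 (turn(right)): at (7,4), heading W
step 2 (back(2)): at (8,4), heading W
uniquely the one of 9 2-step routes that fits.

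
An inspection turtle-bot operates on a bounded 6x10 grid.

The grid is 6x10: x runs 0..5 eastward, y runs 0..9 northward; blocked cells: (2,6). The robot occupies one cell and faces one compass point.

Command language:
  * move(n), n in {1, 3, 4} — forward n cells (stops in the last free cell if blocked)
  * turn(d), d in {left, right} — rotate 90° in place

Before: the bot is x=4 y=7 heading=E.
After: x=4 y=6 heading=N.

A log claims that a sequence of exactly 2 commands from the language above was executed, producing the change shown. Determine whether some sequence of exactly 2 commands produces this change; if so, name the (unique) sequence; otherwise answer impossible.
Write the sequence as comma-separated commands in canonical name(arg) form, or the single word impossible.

impossible

no 2-step route produces this change.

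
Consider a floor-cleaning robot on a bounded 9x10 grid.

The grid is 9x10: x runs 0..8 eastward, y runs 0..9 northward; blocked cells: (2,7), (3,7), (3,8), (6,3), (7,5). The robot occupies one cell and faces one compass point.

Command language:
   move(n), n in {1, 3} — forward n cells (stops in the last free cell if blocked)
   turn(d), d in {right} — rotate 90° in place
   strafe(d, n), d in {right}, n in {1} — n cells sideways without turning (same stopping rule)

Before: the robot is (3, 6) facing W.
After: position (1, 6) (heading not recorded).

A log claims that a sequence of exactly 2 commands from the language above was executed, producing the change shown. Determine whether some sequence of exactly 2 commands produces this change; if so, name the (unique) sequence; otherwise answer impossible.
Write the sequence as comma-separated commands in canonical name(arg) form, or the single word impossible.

move(1), move(1)

start: (3, 6) facing W
t=1 move(1) ⇒ (2, 6) facing W
t=2 move(1) ⇒ (1, 6) facing W
uniquely the one of 16 2-step routes that fits.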